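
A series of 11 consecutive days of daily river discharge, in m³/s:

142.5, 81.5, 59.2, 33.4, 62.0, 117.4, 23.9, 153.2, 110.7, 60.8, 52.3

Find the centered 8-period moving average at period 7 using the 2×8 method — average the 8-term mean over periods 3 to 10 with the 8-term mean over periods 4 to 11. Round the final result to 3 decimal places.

77.144

Sum over 3–10: 59.2 + 33.4 + 62.0 + 117.4 + 23.9 + 153.2 + 110.7 + 60.8 = 620.6
Sum over 4–11: 33.4 + 62.0 + 117.4 + 23.9 + 153.2 + 110.7 + 60.8 + 52.3 = 613.7
CMA at t=7 = (620.6 + 613.7) / (2·8) = 1234.3 / 16 = 77.144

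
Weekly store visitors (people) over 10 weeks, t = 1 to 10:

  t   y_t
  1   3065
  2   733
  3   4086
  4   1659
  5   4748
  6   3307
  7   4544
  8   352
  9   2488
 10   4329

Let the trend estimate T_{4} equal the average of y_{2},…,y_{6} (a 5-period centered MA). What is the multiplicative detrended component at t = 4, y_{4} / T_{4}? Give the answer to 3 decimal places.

0.571

Trend T_4 = (733 + 4086 + 1659 + 4748 + 3307) / 5 = 14533/5 = 2906.60000
Ratio to trend: 1659 / 2906.60000 = 0.571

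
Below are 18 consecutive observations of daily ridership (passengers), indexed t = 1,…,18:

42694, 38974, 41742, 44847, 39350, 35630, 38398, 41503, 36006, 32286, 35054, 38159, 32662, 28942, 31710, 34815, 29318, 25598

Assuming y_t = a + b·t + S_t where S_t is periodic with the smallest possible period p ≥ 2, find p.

First differences y_{t+1} − y_t: -3720, 2768, 3105, -5497, -3720, 2768, 3105, -5497, -3720, 2768, …
The difference pattern repeats every 4 terms and not for any smaller step, so p = 4.

4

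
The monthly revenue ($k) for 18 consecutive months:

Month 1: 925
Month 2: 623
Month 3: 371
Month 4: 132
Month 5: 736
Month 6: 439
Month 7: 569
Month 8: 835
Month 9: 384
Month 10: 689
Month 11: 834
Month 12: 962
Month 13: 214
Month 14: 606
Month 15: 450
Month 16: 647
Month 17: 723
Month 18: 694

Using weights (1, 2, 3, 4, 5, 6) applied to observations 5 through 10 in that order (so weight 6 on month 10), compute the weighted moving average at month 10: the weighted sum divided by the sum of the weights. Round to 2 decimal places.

605.48

Weighted sum: 1·736 + 2·439 + 3·569 + 4·835 + 5·384 + 6·689 = 736 + 878 + 1707 + 3340 + 1920 + 4134 = 12715
Weight total: 1 + 2 + 3 + 4 + 5 + 6 = 21
WMA = 12715 / 21 = 605.48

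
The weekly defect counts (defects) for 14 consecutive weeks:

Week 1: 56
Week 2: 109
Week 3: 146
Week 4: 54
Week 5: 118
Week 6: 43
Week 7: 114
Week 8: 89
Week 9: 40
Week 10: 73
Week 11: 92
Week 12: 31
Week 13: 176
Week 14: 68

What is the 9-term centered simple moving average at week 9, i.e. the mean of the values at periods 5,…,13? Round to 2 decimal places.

Sum of periods 5–13: 118 + 43 + 114 + 89 + 40 + 73 + 92 + 31 + 176 = 776
Divide by 9: 776 / 9 = 86.22

86.22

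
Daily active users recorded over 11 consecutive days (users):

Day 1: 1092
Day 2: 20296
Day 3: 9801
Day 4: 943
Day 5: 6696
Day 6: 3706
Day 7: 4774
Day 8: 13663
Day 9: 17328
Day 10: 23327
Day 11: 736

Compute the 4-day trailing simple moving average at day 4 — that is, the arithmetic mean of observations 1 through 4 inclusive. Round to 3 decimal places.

Sum of periods 1–4: 1092 + 20296 + 9801 + 943 = 32132
Divide by 4: 32132 / 4 = 8033.000

8033.000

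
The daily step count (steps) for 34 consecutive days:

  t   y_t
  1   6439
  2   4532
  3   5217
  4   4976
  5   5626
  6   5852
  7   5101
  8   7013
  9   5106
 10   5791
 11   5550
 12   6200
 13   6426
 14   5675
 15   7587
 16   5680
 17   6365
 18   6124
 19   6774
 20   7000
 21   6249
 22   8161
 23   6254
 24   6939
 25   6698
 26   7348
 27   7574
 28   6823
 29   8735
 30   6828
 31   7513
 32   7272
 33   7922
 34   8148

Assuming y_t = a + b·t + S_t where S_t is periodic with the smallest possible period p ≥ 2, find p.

7

First differences y_{t+1} − y_t: -1907, 685, -241, 650, 226, -751, 1912, -1907, 685, -241, 650, 226, -751, 1912, -1907, 685, …
The difference pattern repeats every 7 terms and not for any smaller step, so p = 7.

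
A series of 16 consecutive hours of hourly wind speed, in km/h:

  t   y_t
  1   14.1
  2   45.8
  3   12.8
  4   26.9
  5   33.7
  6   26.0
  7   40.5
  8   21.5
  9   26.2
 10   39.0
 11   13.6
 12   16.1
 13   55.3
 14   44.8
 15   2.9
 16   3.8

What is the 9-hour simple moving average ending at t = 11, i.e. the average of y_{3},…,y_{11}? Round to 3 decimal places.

Sum of periods 3–11: 12.8 + 26.9 + 33.7 + 26.0 + 40.5 + 21.5 + 26.2 + 39.0 + 13.6 = 240.2
Divide by 9: 240.2 / 9 = 26.689

26.689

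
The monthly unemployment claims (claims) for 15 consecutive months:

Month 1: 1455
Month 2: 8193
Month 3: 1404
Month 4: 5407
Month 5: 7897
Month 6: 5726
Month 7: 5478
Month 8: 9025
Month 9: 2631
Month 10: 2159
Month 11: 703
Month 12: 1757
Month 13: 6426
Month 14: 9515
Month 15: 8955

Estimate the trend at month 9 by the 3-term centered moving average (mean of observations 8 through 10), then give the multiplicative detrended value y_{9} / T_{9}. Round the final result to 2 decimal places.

0.57

Trend T_9 = (9025 + 2631 + 2159) / 3 = 13815/3 = 4605.0000
Ratio to trend: 2631 / 4605.0000 = 0.57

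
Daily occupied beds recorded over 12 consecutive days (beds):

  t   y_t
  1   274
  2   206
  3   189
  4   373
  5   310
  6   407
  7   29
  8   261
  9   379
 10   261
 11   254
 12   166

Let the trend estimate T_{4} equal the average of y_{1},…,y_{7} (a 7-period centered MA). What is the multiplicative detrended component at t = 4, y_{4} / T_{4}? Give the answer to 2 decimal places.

Trend T_4 = (274 + 206 + 189 + 373 + 310 + 407 + 29) / 7 = 1788/7 = 255.4286
Ratio to trend: 373 / 255.4286 = 1.46

1.46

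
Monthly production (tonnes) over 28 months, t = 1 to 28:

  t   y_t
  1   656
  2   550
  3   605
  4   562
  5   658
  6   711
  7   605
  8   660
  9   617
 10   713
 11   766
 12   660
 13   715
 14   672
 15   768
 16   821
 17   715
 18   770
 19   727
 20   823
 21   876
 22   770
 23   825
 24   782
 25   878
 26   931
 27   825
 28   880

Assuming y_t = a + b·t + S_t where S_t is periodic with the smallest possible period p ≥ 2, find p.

First differences y_{t+1} − y_t: -106, 55, -43, 96, 53, -106, 55, -43, 96, 53, -106, 55, …
The difference pattern repeats every 5 terms and not for any smaller step, so p = 5.

5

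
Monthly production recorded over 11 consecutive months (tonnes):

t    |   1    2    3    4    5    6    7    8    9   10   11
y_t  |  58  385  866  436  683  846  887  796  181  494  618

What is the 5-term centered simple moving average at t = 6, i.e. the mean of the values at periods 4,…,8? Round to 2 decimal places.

Sum of periods 4–8: 436 + 683 + 846 + 887 + 796 = 3648
Divide by 5: 3648 / 5 = 729.60

729.60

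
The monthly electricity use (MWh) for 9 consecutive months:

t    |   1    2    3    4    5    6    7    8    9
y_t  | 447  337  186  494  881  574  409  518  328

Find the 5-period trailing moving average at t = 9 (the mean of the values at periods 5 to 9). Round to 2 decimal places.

Sum of periods 5–9: 881 + 574 + 409 + 518 + 328 = 2710
Divide by 5: 2710 / 5 = 542.00

542.00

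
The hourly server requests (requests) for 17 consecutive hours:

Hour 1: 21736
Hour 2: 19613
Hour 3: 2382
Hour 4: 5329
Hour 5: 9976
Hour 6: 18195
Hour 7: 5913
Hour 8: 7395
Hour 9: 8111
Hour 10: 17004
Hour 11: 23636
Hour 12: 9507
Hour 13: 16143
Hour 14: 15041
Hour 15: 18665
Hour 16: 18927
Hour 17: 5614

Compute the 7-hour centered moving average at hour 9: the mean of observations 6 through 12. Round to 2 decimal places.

12823.00

Sum of periods 6–12: 18195 + 5913 + 7395 + 8111 + 17004 + 23636 + 9507 = 89761
Divide by 7: 89761 / 7 = 12823.00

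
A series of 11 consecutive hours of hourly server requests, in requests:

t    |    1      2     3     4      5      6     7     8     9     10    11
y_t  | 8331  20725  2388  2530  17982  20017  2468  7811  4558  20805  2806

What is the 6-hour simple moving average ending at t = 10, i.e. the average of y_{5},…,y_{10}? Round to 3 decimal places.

12273.500

Sum of periods 5–10: 17982 + 20017 + 2468 + 7811 + 4558 + 20805 = 73641
Divide by 6: 73641 / 6 = 12273.500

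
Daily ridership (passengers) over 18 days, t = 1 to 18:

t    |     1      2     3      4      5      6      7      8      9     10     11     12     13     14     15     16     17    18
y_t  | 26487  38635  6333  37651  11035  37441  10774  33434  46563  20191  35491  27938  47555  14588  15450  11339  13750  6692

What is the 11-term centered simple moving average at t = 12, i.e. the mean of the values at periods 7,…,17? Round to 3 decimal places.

Sum of periods 7–17: 10774 + 33434 + 46563 + 20191 + 35491 + 27938 + 47555 + 14588 + 15450 + 11339 + 13750 = 277073
Divide by 11: 277073 / 11 = 25188.455

25188.455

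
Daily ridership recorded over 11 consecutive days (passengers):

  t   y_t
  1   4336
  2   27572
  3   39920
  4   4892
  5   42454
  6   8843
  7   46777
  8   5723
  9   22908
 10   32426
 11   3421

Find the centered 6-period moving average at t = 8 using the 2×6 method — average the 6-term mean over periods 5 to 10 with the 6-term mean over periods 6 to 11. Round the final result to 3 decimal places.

23269.083

Sum over 5–10: 42454 + 8843 + 46777 + 5723 + 22908 + 32426 = 159131
Sum over 6–11: 8843 + 46777 + 5723 + 22908 + 32426 + 3421 = 120098
CMA at t=8 = (159131 + 120098) / (2·6) = 279229 / 12 = 23269.083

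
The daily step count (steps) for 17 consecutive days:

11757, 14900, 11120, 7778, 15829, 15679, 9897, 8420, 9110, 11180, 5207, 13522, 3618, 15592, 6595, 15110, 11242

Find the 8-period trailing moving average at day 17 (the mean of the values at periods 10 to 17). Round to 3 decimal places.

Sum of periods 10–17: 11180 + 5207 + 13522 + 3618 + 15592 + 6595 + 15110 + 11242 = 82066
Divide by 8: 82066 / 8 = 10258.250

10258.250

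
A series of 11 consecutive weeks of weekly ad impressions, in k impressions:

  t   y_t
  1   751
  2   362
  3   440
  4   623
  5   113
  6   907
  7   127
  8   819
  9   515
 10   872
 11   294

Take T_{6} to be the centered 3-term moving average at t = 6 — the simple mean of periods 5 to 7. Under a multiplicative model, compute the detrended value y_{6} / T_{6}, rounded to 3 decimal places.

2.372

Trend T_6 = (113 + 907 + 127) / 3 = 1147/3 = 382.33333
Ratio to trend: 907 / 382.33333 = 2.372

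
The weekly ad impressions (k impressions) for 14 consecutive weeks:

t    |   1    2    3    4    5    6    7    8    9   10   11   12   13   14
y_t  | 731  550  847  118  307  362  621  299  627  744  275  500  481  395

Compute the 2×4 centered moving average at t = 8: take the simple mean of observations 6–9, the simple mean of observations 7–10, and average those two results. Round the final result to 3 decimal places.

Sum over 6–9: 362 + 621 + 299 + 627 = 1909
Sum over 7–10: 621 + 299 + 627 + 744 = 2291
CMA at t=8 = (1909 + 2291) / (2·4) = 4200 / 8 = 525.000

525.000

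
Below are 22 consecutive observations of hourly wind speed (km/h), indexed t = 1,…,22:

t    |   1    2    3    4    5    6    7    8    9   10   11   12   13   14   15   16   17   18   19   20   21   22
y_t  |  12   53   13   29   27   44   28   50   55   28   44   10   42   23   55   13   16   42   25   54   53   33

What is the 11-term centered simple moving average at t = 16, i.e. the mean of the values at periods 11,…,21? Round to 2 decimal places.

Sum of periods 11–21: 44 + 10 + 42 + 23 + 55 + 13 + 16 + 42 + 25 + 54 + 53 = 377
Divide by 11: 377 / 11 = 34.27

34.27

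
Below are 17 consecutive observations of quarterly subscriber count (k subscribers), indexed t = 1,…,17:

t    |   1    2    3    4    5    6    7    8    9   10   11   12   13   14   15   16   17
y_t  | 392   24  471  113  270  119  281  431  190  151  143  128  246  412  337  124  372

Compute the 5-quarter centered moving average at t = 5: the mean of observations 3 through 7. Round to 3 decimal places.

250.800

Sum of periods 3–7: 471 + 113 + 270 + 119 + 281 = 1254
Divide by 5: 1254 / 5 = 250.800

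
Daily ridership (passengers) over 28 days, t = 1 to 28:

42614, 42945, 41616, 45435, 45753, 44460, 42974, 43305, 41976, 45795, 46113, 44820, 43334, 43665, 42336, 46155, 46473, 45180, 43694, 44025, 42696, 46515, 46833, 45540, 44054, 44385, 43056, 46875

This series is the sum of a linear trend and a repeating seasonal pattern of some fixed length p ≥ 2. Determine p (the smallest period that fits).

First differences y_{t+1} − y_t: 331, -1329, 3819, 318, -1293, -1486, 331, -1329, 3819, 318, -1293, -1486, 331, -1329, …
The difference pattern repeats every 6 terms and not for any smaller step, so p = 6.

6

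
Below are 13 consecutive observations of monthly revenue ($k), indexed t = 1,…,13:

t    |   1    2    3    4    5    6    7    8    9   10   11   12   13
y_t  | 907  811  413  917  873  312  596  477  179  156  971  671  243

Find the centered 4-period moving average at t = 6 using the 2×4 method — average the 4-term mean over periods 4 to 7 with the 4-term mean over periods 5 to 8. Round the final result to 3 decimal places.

619.500

Sum over 4–7: 917 + 873 + 312 + 596 = 2698
Sum over 5–8: 873 + 312 + 596 + 477 = 2258
CMA at t=6 = (2698 + 2258) / (2·4) = 4956 / 8 = 619.500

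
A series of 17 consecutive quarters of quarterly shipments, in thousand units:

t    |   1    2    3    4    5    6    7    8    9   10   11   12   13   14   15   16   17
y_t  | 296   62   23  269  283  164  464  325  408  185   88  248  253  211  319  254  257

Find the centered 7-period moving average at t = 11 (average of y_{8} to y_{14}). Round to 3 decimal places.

Sum of periods 8–14: 325 + 408 + 185 + 88 + 248 + 253 + 211 = 1718
Divide by 7: 1718 / 7 = 245.429

245.429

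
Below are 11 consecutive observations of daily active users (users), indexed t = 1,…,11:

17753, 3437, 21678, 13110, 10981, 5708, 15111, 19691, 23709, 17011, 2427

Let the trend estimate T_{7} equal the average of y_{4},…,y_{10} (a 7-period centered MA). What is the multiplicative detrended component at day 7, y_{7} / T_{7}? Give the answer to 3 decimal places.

1.004

Trend T_7 = (13110 + 10981 + 5708 + 15111 + 19691 + 23709 + 17011) / 7 = 105321/7 = 15045.85714
Ratio to trend: 15111 / 15045.85714 = 1.004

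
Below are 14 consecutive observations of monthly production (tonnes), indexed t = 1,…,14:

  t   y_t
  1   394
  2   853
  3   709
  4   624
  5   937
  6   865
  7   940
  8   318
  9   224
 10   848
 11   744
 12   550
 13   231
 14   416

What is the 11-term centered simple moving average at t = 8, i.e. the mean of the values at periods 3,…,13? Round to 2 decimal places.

Sum of periods 3–13: 709 + 624 + 937 + 865 + 940 + 318 + 224 + 848 + 744 + 550 + 231 = 6990
Divide by 11: 6990 / 11 = 635.45

635.45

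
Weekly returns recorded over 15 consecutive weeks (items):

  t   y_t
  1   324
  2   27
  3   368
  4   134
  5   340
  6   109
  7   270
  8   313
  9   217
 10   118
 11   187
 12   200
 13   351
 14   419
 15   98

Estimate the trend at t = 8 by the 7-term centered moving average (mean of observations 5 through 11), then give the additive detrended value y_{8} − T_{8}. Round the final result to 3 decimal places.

91.000

Trend T_8 = (340 + 109 + 270 + 313 + 217 + 118 + 187) / 7 = 1554/7 = 222.00000
Detrended value: 313 − 222.00000 = 91.000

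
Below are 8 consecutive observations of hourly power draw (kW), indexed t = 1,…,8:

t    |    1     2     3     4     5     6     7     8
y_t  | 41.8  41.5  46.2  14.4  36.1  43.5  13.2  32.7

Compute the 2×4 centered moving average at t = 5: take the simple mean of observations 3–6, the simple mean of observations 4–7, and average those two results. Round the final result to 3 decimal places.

Sum over 3–6: 46.2 + 14.4 + 36.1 + 43.5 = 140.2
Sum over 4–7: 14.4 + 36.1 + 43.5 + 13.2 = 107.2
CMA at t=5 = (140.2 + 107.2) / (2·4) = 247.4 / 8 = 30.925

30.925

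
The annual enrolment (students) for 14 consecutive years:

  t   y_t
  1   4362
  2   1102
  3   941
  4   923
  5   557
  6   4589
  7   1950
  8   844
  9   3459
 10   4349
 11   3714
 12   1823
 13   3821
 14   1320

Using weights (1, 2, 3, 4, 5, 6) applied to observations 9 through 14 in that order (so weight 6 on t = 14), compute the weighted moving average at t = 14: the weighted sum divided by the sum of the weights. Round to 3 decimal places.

Weighted sum: 1·3459 + 2·4349 + 3·3714 + 4·1823 + 5·3821 + 6·1320 = 3459 + 8698 + 11142 + 7292 + 19105 + 7920 = 57616
Weight total: 1 + 2 + 3 + 4 + 5 + 6 = 21
WMA = 57616 / 21 = 2743.619

2743.619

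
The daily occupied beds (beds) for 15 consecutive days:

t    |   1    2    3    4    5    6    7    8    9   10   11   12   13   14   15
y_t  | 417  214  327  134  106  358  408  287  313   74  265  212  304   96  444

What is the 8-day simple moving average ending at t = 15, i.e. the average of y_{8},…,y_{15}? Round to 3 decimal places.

Sum of periods 8–15: 287 + 313 + 74 + 265 + 212 + 304 + 96 + 444 = 1995
Divide by 8: 1995 / 8 = 249.375

249.375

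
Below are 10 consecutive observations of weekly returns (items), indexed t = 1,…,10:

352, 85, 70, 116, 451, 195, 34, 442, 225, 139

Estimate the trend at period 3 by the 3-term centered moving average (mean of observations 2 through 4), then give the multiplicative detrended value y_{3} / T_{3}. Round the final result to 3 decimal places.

0.775

Trend T_3 = (85 + 70 + 116) / 3 = 271/3 = 90.33333
Ratio to trend: 70 / 90.33333 = 0.775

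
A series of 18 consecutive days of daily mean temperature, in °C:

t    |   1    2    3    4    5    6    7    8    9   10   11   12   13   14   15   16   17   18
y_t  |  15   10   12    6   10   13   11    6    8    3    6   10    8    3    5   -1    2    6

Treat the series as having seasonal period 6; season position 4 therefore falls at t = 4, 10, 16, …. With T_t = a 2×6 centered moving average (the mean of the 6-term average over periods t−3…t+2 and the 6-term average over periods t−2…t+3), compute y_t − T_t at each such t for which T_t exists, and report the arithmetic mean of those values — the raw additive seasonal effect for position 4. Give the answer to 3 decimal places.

Season position 4 occurs at t = 4, 10 (where T_t is defined).
t=4: T_4 = 10.66667; y_4 − T_4 = 6 − 10.66667 = -4.66667
t=10: T_10 = 7.08333; y_10 − T_10 = 3 − 7.08333 = -4.08333
Mean deviation: (-4.66667 + -4.08333) / 2 = -4.375

-4.375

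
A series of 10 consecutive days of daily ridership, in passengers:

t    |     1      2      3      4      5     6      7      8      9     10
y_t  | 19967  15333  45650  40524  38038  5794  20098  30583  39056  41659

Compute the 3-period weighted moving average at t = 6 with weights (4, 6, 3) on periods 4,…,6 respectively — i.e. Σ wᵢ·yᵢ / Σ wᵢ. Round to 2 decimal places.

31362.00

Weighted sum: 4·40524 + 6·38038 + 3·5794 = 162096 + 228228 + 17382 = 407706
Weight total: 4 + 6 + 3 = 13
WMA = 407706 / 13 = 31362.00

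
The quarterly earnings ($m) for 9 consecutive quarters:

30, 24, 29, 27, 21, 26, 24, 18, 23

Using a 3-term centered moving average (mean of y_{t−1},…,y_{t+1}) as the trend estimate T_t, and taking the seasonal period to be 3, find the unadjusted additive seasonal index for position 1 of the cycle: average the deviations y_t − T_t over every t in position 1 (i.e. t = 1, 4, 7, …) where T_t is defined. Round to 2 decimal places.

1.33

Season position 1 occurs at t = 4, 7 (where T_t is defined).
t=4: T_4 = 25.6667; y_4 − T_4 = 27 − 25.6667 = 1.3333
t=7: T_7 = 22.6667; y_7 − T_7 = 24 − 22.6667 = 1.3333
Mean deviation: (1.3333 + 1.3333) / 2 = 1.33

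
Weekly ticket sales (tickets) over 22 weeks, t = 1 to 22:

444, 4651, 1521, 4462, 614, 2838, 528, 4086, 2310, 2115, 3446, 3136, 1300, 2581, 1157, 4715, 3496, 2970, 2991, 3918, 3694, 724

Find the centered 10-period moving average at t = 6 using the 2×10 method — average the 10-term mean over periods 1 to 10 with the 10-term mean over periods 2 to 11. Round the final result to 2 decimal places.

2507.00

Sum over 1–10: 444 + 4651 + 1521 + 4462 + 614 + 2838 + 528 + 4086 + 2310 + 2115 = 23569
Sum over 2–11: 4651 + 1521 + 4462 + 614 + 2838 + 528 + 4086 + 2310 + 2115 + 3446 = 26571
CMA at t=6 = (23569 + 26571) / (2·10) = 50140 / 20 = 2507.00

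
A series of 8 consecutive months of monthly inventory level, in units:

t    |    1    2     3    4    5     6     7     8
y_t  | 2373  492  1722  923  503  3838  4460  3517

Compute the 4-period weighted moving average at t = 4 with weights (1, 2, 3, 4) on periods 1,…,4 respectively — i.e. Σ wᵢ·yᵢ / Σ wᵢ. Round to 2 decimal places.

1221.50

Weighted sum: 1·2373 + 2·492 + 3·1722 + 4·923 = 2373 + 984 + 5166 + 3692 = 12215
Weight total: 1 + 2 + 3 + 4 = 10
WMA = 12215 / 10 = 1221.50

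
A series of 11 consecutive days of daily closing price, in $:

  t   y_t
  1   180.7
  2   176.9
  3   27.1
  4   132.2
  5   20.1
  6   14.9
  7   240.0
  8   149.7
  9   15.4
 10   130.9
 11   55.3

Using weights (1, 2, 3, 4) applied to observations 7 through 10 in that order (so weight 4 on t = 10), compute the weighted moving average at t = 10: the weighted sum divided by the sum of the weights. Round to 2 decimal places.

110.92

Weighted sum: 1·240.0 + 2·149.7 + 3·15.4 + 4·130.9 = 240.0 + 299.4 + 46.2 + 523.6 = 1109.2
Weight total: 1 + 2 + 3 + 4 = 10
WMA = 1109.2 / 10 = 110.92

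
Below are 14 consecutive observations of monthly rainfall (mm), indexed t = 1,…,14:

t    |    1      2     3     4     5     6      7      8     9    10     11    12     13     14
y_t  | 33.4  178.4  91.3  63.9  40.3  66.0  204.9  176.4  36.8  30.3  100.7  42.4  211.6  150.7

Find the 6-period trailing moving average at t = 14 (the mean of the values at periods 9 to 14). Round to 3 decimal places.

95.417

Sum of periods 9–14: 36.8 + 30.3 + 100.7 + 42.4 + 211.6 + 150.7 = 572.5
Divide by 6: 572.5 / 6 = 95.417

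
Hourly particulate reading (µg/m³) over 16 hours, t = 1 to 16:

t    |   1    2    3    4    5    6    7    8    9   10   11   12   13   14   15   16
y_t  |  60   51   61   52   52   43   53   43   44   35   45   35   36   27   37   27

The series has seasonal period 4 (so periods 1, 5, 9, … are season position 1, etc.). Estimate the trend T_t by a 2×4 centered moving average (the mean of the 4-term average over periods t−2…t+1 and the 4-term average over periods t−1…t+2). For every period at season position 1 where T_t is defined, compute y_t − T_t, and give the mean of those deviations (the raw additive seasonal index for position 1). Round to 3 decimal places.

Season position 1 occurs at t = 5, 9, 13 (where T_t is defined).
t=5: T_5 = 51.00000; y_5 − T_5 = 52 − 51.00000 = 1.00000
t=9: T_9 = 42.75000; y_9 − T_9 = 44 − 42.75000 = 1.25000
t=13: T_13 = 34.75000; y_13 − T_13 = 36 − 34.75000 = 1.25000
Mean deviation: (1.00000 + 1.25000 + 1.25000) / 3 = 1.167

1.167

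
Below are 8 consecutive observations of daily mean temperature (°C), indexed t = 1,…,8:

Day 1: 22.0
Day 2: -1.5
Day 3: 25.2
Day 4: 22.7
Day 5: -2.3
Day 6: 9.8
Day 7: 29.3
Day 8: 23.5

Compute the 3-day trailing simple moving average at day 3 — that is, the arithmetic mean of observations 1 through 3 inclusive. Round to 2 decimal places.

15.23

Sum of periods 1–3: 22.0 + (-1.5) + 25.2 = 45.7
Divide by 3: 45.7 / 3 = 15.23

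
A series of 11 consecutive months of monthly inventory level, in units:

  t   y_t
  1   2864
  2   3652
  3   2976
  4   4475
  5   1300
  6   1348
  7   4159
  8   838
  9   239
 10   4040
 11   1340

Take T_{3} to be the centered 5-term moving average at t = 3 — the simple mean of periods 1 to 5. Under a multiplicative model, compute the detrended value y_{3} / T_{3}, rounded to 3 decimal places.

0.975

Trend T_3 = (2864 + 3652 + 2976 + 4475 + 1300) / 5 = 15267/5 = 3053.40000
Ratio to trend: 2976 / 3053.40000 = 0.975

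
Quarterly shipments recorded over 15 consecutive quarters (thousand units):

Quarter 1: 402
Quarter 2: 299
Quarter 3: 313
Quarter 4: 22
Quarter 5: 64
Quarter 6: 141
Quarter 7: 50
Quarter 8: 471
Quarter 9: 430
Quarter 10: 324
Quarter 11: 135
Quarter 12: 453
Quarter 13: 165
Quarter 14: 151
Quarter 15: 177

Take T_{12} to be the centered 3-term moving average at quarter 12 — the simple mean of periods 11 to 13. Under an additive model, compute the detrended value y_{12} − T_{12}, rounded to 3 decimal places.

202.000

Trend T_12 = (135 + 453 + 165) / 3 = 753/3 = 251.00000
Detrended value: 453 − 251.00000 = 202.000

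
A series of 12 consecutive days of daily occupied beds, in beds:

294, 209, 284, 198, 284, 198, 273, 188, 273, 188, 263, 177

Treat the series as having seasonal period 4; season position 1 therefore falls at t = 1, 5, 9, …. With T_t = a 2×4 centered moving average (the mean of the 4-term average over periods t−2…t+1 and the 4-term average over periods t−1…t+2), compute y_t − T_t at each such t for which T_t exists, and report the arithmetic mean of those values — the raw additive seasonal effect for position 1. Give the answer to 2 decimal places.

Season position 1 occurs at t = 5, 9 (where T_t is defined).
t=5: T_5 = 239.6250; y_5 − T_5 = 284 − 239.6250 = 44.3750
t=9: T_9 = 229.2500; y_9 − T_9 = 273 − 229.2500 = 43.7500
Mean deviation: (44.3750 + 43.7500) / 2 = 44.06

44.06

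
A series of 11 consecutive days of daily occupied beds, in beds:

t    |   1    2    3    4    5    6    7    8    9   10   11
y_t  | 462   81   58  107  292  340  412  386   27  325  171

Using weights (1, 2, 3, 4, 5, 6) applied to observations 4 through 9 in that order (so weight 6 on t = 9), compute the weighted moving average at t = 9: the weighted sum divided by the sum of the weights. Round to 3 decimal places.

Weighted sum: 1·107 + 2·292 + 3·340 + 4·412 + 5·386 + 6·27 = 107 + 584 + 1020 + 1648 + 1930 + 162 = 5451
Weight total: 1 + 2 + 3 + 4 + 5 + 6 = 21
WMA = 5451 / 21 = 259.571

259.571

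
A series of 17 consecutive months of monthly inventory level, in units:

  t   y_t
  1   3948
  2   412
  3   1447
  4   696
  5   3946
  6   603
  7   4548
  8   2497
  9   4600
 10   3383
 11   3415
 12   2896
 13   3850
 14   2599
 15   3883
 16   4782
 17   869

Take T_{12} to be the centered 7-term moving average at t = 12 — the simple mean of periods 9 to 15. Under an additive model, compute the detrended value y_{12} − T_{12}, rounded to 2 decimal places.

-622.00

Trend T_12 = (4600 + 3383 + 3415 + 2896 + 3850 + 2599 + 3883) / 7 = 24626/7 = 3518.0000
Detrended value: 2896 − 3518.0000 = -622.00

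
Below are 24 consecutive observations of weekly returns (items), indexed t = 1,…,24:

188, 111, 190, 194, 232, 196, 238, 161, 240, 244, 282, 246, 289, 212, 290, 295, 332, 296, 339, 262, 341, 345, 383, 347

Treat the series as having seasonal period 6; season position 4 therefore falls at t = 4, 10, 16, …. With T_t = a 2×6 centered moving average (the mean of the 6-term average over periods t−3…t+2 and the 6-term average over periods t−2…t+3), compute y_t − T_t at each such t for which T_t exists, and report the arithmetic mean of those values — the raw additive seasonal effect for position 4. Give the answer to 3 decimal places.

Season position 4 occurs at t = 4, 10, 16 (where T_t is defined).
t=4: T_4 = 189.33333; y_4 − T_4 = 194 − 189.33333 = 4.66667
t=10: T_10 = 239.41667; y_10 − T_10 = 244 − 239.41667 = 4.58333
t=16: T_16 = 289.83333; y_16 − T_16 = 295 − 289.83333 = 5.16667
Mean deviation: (4.66667 + 4.58333 + 5.16667) / 3 = 4.806

4.806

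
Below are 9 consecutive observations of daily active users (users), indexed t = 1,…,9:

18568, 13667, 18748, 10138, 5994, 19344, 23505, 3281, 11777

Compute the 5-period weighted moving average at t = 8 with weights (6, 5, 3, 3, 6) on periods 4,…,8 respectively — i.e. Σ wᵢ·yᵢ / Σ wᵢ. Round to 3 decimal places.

10392.652

Weighted sum: 6·10138 + 5·5994 + 3·19344 + 3·23505 + 6·3281 = 60828 + 29970 + 58032 + 70515 + 19686 = 239031
Weight total: 6 + 5 + 3 + 3 + 6 = 23
WMA = 239031 / 23 = 10392.652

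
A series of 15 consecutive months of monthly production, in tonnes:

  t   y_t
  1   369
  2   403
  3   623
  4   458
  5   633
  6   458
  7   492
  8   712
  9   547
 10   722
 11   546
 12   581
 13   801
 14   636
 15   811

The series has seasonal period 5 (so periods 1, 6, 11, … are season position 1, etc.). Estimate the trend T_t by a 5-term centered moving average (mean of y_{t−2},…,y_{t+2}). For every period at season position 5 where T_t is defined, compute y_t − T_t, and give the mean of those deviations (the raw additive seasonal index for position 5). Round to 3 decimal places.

Season position 5 occurs at t = 5, 10 (where T_t is defined).
t=5: T_5 = 532.80000; y_5 − T_5 = 633 − 532.80000 = 100.20000
t=10: T_10 = 621.60000; y_10 − T_10 = 722 − 621.60000 = 100.40000
Mean deviation: (100.20000 + 100.40000) / 2 = 100.300

100.300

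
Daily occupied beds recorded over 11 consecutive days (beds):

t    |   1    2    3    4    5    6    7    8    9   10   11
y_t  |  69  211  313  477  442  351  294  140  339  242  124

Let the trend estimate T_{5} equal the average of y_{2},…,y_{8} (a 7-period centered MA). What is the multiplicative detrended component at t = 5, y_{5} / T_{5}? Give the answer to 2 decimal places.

Trend T_5 = (211 + 313 + 477 + 442 + 351 + 294 + 140) / 7 = 2228/7 = 318.2857
Ratio to trend: 442 / 318.2857 = 1.39

1.39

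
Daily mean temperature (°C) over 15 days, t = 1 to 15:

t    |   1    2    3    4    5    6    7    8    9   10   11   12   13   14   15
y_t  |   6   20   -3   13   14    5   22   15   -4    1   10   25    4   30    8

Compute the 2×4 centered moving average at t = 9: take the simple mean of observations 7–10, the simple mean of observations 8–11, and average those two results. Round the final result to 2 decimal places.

Sum over 7–10: 22 + 15 + (-4) + 1 = 34
Sum over 8–11: 15 + (-4) + 1 + 10 = 22
CMA at t=9 = (34 + 22) / (2·4) = 56 / 8 = 7.00

7.00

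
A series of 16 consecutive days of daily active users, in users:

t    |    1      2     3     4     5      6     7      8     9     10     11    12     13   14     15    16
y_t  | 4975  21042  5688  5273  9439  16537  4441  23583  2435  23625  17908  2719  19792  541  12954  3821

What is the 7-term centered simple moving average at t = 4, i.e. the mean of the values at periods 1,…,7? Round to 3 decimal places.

9627.857

Sum of periods 1–7: 4975 + 21042 + 5688 + 5273 + 9439 + 16537 + 4441 = 67395
Divide by 7: 67395 / 7 = 9627.857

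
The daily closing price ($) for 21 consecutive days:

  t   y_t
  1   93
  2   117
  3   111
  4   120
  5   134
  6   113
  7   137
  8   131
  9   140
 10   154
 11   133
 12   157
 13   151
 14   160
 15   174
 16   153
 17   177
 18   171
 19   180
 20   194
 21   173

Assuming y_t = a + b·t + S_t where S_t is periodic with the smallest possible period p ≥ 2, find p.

First differences y_{t+1} − y_t: 24, -6, 9, 14, -21, 24, -6, 9, 14, -21, 24, -6, …
The difference pattern repeats every 5 terms and not for any smaller step, so p = 5.

5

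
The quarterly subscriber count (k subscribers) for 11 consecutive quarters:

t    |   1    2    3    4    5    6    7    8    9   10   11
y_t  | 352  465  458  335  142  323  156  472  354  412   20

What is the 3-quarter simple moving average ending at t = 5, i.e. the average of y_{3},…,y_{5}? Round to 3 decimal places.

Sum of periods 3–5: 458 + 335 + 142 = 935
Divide by 3: 935 / 3 = 311.667

311.667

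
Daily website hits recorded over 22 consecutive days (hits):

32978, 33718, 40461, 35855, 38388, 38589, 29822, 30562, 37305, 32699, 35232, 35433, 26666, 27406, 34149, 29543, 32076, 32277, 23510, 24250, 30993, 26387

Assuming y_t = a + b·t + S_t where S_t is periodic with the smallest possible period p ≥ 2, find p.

First differences y_{t+1} − y_t: 740, 6743, -4606, 2533, 201, -8767, 740, 6743, -4606, 2533, 201, -8767, 740, 6743, …
The difference pattern repeats every 6 terms and not for any smaller step, so p = 6.

6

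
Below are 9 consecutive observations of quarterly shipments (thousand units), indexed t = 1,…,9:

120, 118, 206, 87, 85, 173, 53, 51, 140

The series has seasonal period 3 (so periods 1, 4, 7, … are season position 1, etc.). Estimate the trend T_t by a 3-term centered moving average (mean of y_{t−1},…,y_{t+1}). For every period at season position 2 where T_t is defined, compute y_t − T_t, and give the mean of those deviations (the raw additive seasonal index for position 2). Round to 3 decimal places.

Season position 2 occurs at t = 2, 5, 8 (where T_t is defined).
t=2: T_2 = 148.00000; y_2 − T_2 = 118 − 148.00000 = -30.00000
t=5: T_5 = 115.00000; y_5 − T_5 = 85 − 115.00000 = -30.00000
t=8: T_8 = 81.33333; y_8 − T_8 = 51 − 81.33333 = -30.33333
Mean deviation: (-30.00000 + -30.00000 + -30.33333) / 3 = -30.111

-30.111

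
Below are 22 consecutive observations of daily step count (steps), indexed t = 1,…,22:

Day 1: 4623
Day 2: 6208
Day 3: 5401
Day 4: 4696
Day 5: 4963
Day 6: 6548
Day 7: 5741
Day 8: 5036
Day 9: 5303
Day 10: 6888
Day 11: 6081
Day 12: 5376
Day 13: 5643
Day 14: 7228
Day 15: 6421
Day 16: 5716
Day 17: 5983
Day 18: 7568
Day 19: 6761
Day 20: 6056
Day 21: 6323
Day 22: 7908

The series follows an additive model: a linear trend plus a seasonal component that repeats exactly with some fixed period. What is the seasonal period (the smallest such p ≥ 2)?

4

First differences y_{t+1} − y_t: 1585, -807, -705, 267, 1585, -807, -705, 267, 1585, -807, …
The difference pattern repeats every 4 terms and not for any smaller step, so p = 4.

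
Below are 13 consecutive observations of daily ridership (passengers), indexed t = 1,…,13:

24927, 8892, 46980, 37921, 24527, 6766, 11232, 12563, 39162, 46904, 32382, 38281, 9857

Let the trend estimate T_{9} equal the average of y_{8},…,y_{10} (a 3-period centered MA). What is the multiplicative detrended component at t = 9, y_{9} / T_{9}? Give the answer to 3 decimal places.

Trend T_9 = (12563 + 39162 + 46904) / 3 = 98629/3 = 32876.33333
Ratio to trend: 39162 / 32876.33333 = 1.191

1.191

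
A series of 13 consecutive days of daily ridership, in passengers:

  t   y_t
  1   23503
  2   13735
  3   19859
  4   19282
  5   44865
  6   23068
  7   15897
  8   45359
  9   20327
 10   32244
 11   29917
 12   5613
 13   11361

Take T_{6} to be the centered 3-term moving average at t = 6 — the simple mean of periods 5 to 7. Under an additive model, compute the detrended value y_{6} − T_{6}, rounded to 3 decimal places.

Trend T_6 = (44865 + 23068 + 15897) / 3 = 83830/3 = 27943.33333
Detrended value: 23068 − 27943.33333 = -4875.333

-4875.333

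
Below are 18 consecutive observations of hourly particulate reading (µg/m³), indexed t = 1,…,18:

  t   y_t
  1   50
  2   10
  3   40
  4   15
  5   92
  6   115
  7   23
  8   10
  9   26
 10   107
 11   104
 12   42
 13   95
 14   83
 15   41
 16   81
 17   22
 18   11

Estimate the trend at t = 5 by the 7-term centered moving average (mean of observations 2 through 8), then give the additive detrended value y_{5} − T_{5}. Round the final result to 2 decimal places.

Trend T_5 = (10 + 40 + 15 + 92 + 115 + 23 + 10) / 7 = 305/7 = 43.5714
Detrended value: 92 − 43.5714 = 48.43

48.43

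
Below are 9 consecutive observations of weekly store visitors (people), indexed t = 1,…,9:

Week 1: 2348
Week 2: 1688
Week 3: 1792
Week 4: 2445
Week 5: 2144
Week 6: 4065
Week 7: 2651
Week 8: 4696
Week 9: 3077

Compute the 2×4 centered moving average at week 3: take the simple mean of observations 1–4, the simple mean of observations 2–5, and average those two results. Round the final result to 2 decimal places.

2042.75

Sum over 1–4: 2348 + 1688 + 1792 + 2445 = 8273
Sum over 2–5: 1688 + 1792 + 2445 + 2144 = 8069
CMA at t=3 = (8273 + 8069) / (2·4) = 16342 / 8 = 2042.75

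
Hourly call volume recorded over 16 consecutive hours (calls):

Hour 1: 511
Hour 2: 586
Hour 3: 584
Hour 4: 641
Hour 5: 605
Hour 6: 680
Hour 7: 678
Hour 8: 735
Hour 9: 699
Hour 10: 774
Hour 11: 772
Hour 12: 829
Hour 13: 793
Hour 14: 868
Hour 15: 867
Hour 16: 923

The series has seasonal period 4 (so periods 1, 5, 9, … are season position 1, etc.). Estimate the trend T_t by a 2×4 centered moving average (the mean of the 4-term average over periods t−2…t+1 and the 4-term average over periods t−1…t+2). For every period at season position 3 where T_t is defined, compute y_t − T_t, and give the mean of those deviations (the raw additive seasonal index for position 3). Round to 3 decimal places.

Season position 3 occurs at t = 3, 7, 11 (where T_t is defined).
t=3: T_3 = 592.25000; y_3 − T_3 = 584 − 592.25000 = -8.25000
t=7: T_7 = 686.25000; y_7 − T_7 = 678 − 686.25000 = -8.25000
t=11: T_11 = 780.25000; y_11 − T_11 = 772 − 780.25000 = -8.25000
Mean deviation: (-8.25000 + -8.25000 + -8.25000) / 3 = -8.250

-8.250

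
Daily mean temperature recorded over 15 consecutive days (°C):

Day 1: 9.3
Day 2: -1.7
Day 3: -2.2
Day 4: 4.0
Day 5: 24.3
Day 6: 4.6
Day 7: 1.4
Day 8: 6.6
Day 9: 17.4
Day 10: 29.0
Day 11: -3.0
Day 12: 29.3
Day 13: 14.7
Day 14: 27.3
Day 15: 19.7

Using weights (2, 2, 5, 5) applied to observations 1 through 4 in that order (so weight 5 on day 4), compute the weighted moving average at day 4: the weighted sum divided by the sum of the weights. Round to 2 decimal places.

1.73

Weighted sum: 2·9.3 + 2·-1.7 + 5·-2.2 + 5·4.0 = 18.6 + -3.4 + -11.0 + 20.0 = 24.2
Weight total: 2 + 2 + 5 + 5 = 14
WMA = 24.2 / 14 = 1.73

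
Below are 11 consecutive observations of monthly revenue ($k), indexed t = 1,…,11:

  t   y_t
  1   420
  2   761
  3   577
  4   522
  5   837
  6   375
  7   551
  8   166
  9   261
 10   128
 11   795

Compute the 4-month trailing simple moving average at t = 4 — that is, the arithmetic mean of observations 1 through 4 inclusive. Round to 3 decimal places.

Sum of periods 1–4: 420 + 761 + 577 + 522 = 2280
Divide by 4: 2280 / 4 = 570.000

570.000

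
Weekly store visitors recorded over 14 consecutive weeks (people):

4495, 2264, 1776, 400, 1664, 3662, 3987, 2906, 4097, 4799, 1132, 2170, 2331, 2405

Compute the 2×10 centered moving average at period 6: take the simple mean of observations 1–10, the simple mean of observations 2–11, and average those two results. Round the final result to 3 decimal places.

2836.850

Sum over 1–10: 4495 + 2264 + 1776 + 400 + 1664 + 3662 + 3987 + 2906 + 4097 + 4799 = 30050
Sum over 2–11: 2264 + 1776 + 400 + 1664 + 3662 + 3987 + 2906 + 4097 + 4799 + 1132 = 26687
CMA at t=6 = (30050 + 26687) / (2·10) = 56737 / 20 = 2836.850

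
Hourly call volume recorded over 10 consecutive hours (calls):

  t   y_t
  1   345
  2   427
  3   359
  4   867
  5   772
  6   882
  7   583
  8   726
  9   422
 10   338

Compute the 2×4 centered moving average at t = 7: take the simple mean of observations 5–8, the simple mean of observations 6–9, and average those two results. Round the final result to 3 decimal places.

Sum over 5–8: 772 + 882 + 583 + 726 = 2963
Sum over 6–9: 882 + 583 + 726 + 422 = 2613
CMA at t=7 = (2963 + 2613) / (2·4) = 5576 / 8 = 697.000

697.000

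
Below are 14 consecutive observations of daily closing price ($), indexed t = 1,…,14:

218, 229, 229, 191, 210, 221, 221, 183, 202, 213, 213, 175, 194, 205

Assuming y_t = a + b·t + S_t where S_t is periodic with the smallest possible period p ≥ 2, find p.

4

First differences y_{t+1} − y_t: 11, 0, -38, 19, 11, 0, -38, 19, 11, 0, …
The difference pattern repeats every 4 terms and not for any smaller step, so p = 4.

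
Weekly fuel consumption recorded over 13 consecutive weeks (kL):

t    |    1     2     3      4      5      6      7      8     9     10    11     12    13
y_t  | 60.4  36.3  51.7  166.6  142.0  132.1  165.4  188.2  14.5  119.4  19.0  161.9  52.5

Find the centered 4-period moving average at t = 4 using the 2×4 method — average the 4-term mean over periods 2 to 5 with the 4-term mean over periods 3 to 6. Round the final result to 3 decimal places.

Sum over 2–5: 36.3 + 51.7 + 166.6 + 142.0 = 396.6
Sum over 3–6: 51.7 + 166.6 + 142.0 + 132.1 = 492.4
CMA at t=4 = (396.6 + 492.4) / (2·4) = 889.0 / 8 = 111.125

111.125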